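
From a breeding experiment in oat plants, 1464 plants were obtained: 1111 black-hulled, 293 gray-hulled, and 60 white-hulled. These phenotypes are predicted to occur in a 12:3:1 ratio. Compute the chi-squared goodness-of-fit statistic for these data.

Total ratio parts = 16. Expected numbers out of 1464:
  black-hulled: 1464 × 12/16 = 1098
  gray-hulled: 1464 × 3/16 = 274.5
  white-hulled: 1464 × 1/16 = 91.5
χ² = Σ (O − E)² / E
  black-hulled: (1111 − 1098)² / 1098 = 0.1539
  gray-hulled: (293 − 274.5)² / 274.5 = 1.2468
  white-hulled: (60 − 91.5)² / 91.5 = 10.8443
χ² = 0.1539 + 1.2468 + 10.8443 = 12.245

12.245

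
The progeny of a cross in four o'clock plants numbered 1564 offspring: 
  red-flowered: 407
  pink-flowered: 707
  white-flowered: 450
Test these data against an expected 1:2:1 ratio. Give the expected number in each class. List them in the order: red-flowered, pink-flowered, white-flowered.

The 1:2:1 ratio has 4 parts, so with N = 1564 the expected counts are:
  red-flowered: 1564 × 1/4 = 391
  pink-flowered: 1564 × 2/4 = 782
  white-flowered: 1564 × 1/4 = 391

391, 782, 391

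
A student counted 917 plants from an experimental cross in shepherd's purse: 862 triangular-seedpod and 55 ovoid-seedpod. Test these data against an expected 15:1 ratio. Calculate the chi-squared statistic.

0.100

Expected counts for N = 917 under a 15:1 ratio (total parts = 16):
  triangular-seedpod: 917 × 15/16 = 859.6875
  ovoid-seedpod: 917 × 1/16 = 57.3125
χ² = Σ (O − E)² / E
  triangular-seedpod: (862 − 859.6875)² / 859.6875 = 0.0062
  ovoid-seedpod: (55 − 57.3125)² / 57.3125 = 0.0933
χ² = 0.0062 + 0.0933 = 0.0995 ≈ 0.100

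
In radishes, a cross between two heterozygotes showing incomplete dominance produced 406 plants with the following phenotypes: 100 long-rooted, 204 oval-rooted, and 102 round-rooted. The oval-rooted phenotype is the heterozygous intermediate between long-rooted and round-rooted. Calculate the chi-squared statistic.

0.030

With incomplete dominance, a heterozygote × heterozygote cross gives a 1:2:1 phenotypic ratio.
Total ratio parts = 4. Expected numbers out of 406:
  long-rooted: 406 × 1/4 = 101.5
  oval-rooted: 406 × 2/4 = 203
  round-rooted: 406 × 1/4 = 101.5
χ² = Σ (O − E)² / E
  long-rooted: (100 − 101.5)² / 101.5 = 0.0222
  oval-rooted: (204 − 203)² / 203 = 0.0049
  round-rooted: (102 − 101.5)² / 101.5 = 0.0025
χ² = 0.0222 + 0.0049 + 0.0025 = 0.0296 ≈ 0.030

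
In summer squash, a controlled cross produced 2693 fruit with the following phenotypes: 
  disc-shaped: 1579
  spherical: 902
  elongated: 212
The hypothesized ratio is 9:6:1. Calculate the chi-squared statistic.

The 9:6:1 ratio has 16 parts, so with N = 2693 the expected counts are:
  disc-shaped: 2693 × 9/16 = 1514.8125
  spherical: 2693 × 6/16 = 1009.875
  elongated: 2693 × 1/16 = 168.3125
χ² = Σ (O − E)² / E
  disc-shaped: (1579 − 1514.8125)² / 1514.8125 = 2.7198
  spherical: (902 − 1009.875)² / 1009.875 = 11.5232
  elongated: (212 − 168.3125)² / 168.3125 = 11.3396
χ² = 2.7198 + 11.5232 + 11.3396 = 25.5826 ≈ 25.583

25.583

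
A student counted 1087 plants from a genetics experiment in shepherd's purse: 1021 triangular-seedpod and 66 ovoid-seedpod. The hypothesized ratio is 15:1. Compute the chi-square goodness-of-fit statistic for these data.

0.059

Total ratio parts = 16. Expected numbers out of 1087:
  triangular-seedpod: 1087 × 15/16 = 1019.0625
  ovoid-seedpod: 1087 × 1/16 = 67.9375
χ² = Σ (O − E)² / E
  triangular-seedpod: (1021 − 1019.0625)² / 1019.0625 = 0.0037
  ovoid-seedpod: (66 − 67.9375)² / 67.9375 = 0.0553
χ² = 0.0037 + 0.0553 = 0.059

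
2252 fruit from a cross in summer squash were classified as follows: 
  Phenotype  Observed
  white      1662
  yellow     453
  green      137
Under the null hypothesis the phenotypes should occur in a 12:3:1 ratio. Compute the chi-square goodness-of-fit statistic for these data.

Total ratio parts = 16. Expected numbers out of 2252:
  white: 2252 × 12/16 = 1689
  yellow: 2252 × 3/16 = 422.25
  green: 2252 × 1/16 = 140.75
χ² = Σ (O − E)² / E
  white: (1662 − 1689)² / 1689 = 0.4316
  yellow: (453 − 422.25)² / 422.25 = 2.2393
  green: (137 − 140.75)² / 140.75 = 0.0999
χ² = 0.4316 + 2.2393 + 0.0999 = 2.7708 ≈ 2.771

2.771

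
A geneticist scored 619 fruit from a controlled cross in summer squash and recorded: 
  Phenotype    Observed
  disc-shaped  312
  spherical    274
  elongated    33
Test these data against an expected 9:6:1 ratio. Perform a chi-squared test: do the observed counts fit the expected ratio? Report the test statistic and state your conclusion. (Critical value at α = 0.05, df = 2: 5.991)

Total ratio parts = 16. Expected numbers out of 619:
  disc-shaped: 619 × 9/16 = 348.1875
  spherical: 619 × 6/16 = 232.125
  elongated: 619 × 1/16 = 38.6875
χ² = Σ (O − E)² / E
  disc-shaped: (312 − 348.1875)² / 348.1875 = 3.7610
  spherical: (274 − 232.125)² / 232.125 = 7.5542
  elongated: (33 − 38.6875)² / 38.6875 = 0.8361
χ² = 3.7610 + 7.5542 + 0.8361 = 12.1513 ≈ 12.151
Degrees of freedom = 3 − 1 = 2; critical value at α = 0.05 is 5.991.
Since 12.151 > 5.991, we reject the null hypothesis — the data do not fit the 9:6:1 ratio.

12.151; not consistent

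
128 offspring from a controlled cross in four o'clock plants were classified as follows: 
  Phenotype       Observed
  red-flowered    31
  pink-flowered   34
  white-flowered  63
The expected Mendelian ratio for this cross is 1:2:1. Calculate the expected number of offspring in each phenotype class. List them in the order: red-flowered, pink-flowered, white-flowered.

32, 64, 32

Under the 1:2:1 hypothesis (Σ ratio = 4, N = 128):
  red-flowered: 128 × 1/4 = 32
  pink-flowered: 128 × 2/4 = 64
  white-flowered: 128 × 1/4 = 32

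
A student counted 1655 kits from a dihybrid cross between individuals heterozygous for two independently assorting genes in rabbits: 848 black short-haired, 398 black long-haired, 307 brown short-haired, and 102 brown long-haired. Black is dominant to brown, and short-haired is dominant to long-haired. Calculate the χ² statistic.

32.223

A dihybrid F₂ with independent assortment and complete dominance at both loci gives a 9:3:3:1 phenotypic ratio.
Total ratio parts = 16. Expected numbers out of 1655:
  black short-haired: 1655 × 9/16 = 930.9375
  black long-haired: 1655 × 3/16 = 310.3125
  brown short-haired: 1655 × 3/16 = 310.3125
  brown long-haired: 1655 × 1/16 = 103.4375
χ² = Σ (O − E)² / E
  black short-haired: (848 − 930.9375)² / 930.9375 = 7.3889
  black long-haired: (398 − 310.3125)² / 310.3125 = 24.7786
  brown short-haired: (307 − 310.3125)² / 310.3125 = 0.0354
  brown long-haired: (102 − 103.4375)² / 103.4375 = 0.0200
χ² = 7.3889 + 24.7786 + 0.0354 + 0.0200 = 32.2229 ≈ 32.223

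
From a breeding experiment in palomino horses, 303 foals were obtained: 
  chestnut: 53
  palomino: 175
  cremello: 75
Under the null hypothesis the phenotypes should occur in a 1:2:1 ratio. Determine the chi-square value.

10.485

Expected counts for N = 303 under a 1:2:1 ratio (total parts = 4):
  chestnut: 303 × 1/4 = 75.75
  palomino: 303 × 2/4 = 151.5
  cremello: 303 × 1/4 = 75.75
χ² = Σ (O − E)² / E
  chestnut: (53 − 75.75)² / 75.75 = 6.8325
  palomino: (175 − 151.5)² / 151.5 = 3.6452
  cremello: (75 − 75.75)² / 75.75 = 0.0074
χ² = 6.8325 + 3.6452 + 0.0074 = 10.4851 ≈ 10.485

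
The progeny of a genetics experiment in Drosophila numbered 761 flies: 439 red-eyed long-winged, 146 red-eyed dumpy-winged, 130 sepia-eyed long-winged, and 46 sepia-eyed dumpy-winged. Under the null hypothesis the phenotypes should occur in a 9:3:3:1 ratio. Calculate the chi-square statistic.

The 9:3:3:1 ratio has 16 parts, so with N = 761 the expected counts are:
  red-eyed long-winged: 761 × 9/16 = 428.0625
  red-eyed dumpy-winged: 761 × 3/16 = 142.6875
  sepia-eyed long-winged: 761 × 3/16 = 142.6875
  sepia-eyed dumpy-winged: 761 × 1/16 = 47.5625
χ² = Σ (O − E)² / E
  red-eyed long-winged: (439 − 428.0625)² / 428.0625 = 0.2795
  red-eyed dumpy-winged: (146 − 142.6875)² / 142.6875 = 0.0769
  sepia-eyed long-winged: (130 − 142.6875)² / 142.6875 = 1.1281
  sepia-eyed dumpy-winged: (46 − 47.5625)² / 47.5625 = 0.0513
χ² = 0.2795 + 0.0769 + 1.1281 + 0.0513 = 1.5358 ≈ 1.536

1.536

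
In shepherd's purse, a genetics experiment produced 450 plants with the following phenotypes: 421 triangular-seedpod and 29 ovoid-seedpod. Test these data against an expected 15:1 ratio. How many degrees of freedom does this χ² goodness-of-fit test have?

A goodness-of-fit test with 2 phenotype classes has df = 2 − 1 = 1.

1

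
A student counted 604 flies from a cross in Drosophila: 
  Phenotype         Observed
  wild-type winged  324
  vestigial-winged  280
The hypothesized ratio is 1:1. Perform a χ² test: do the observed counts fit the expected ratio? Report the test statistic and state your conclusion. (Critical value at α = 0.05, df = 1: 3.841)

Under the 1:1 hypothesis (Σ ratio = 2, N = 604):
  wild-type winged: 604 × 1/2 = 302
  vestigial-winged: 604 × 1/2 = 302
χ² = Σ (O − E)² / E
  wild-type winged: (324 − 302)² / 302 = 1.6026
  vestigial-winged: (280 − 302)² / 302 = 1.6026
χ² = 1.6026 + 1.6026 = 3.2052 ≈ 3.205
Degrees of freedom = 2 − 1 = 1; critical value at α = 0.05 is 3.841.
Since 3.205 < 3.841, we fail to reject the null hypothesis — the data are consistent with the 1:1 ratio.

3.205; consistent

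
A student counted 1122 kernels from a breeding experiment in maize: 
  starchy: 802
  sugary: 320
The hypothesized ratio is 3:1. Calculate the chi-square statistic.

The 3:1 ratio has 4 parts, so with N = 1122 the expected counts are:
  starchy: 1122 × 3/4 = 841.5
  sugary: 1122 × 1/4 = 280.5
χ² = Σ (O − E)² / E
  starchy: (802 − 841.5)² / 841.5 = 1.8541
  sugary: (320 − 280.5)² / 280.5 = 5.5624
χ² = 1.8541 + 5.5624 = 7.4165 ≈ 7.417

7.417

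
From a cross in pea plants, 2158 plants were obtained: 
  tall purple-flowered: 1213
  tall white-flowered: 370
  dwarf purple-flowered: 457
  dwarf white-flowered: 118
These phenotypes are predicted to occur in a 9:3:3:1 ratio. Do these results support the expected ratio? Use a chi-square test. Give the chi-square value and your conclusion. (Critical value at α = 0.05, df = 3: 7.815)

11.854; not consistent

Expected counts for N = 2158 under a 9:3:3:1 ratio (total parts = 16):
  tall purple-flowered: 2158 × 9/16 = 1213.875
  tall white-flowered: 2158 × 3/16 = 404.625
  dwarf purple-flowered: 2158 × 3/16 = 404.625
  dwarf white-flowered: 2158 × 1/16 = 134.875
χ² = Σ (O − E)² / E
  tall purple-flowered: (1213 − 1213.875)² / 1213.875 = 0.0006
  tall white-flowered: (370 − 404.625)² / 404.625 = 2.9630
  dwarf purple-flowered: (457 − 404.625)² / 404.625 = 6.7795
  dwarf white-flowered: (118 − 134.875)² / 134.875 = 2.1113
χ² = 0.0006 + 2.9630 + 6.7795 + 2.1113 = 11.8544 ≈ 11.854
Degrees of freedom = 4 − 1 = 3; critical value at α = 0.05 is 7.815.
Since 11.854 > 7.815, we reject the null hypothesis — the data do not fit the 9:3:3:1 ratio.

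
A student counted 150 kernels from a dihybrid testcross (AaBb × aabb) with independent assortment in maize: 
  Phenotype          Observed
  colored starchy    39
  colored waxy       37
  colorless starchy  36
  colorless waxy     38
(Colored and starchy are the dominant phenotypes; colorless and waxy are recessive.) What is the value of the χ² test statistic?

0.133

A dihybrid testcross with independent assortment gives a 1:1:1:1 ratio.
Total ratio parts = 4. Expected numbers out of 150:
  colored starchy: 150 × 1/4 = 37.5
  colored waxy: 150 × 1/4 = 37.5
  colorless starchy: 150 × 1/4 = 37.5
  colorless waxy: 150 × 1/4 = 37.5
χ² = Σ (O − E)² / E
  colored starchy: (39 − 37.5)² / 37.5 = 0.0600
  colored waxy: (37 − 37.5)² / 37.5 = 0.0067
  colorless starchy: (36 − 37.5)² / 37.5 = 0.0600
  colorless waxy: (38 − 37.5)² / 37.5 = 0.0067
χ² = 0.0600 + 0.0067 + 0.0600 + 0.0067 = 0.1334 ≈ 0.133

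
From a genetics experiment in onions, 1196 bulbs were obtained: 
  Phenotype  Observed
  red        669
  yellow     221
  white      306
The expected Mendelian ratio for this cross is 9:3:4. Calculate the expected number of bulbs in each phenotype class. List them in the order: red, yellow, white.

672.75, 224.25, 299

Under the 9:3:4 hypothesis (Σ ratio = 16, N = 1196):
  red: 1196 × 9/16 = 672.75
  yellow: 1196 × 3/16 = 224.25
  white: 1196 × 4/16 = 299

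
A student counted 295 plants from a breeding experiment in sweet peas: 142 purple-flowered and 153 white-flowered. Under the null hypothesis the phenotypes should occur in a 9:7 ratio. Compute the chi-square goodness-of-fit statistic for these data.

Total ratio parts = 16. Expected numbers out of 295:
  purple-flowered: 295 × 9/16 = 165.9375
  white-flowered: 295 × 7/16 = 129.0625
χ² = Σ (O − E)² / E
  purple-flowered: (142 − 165.9375)² / 165.9375 = 3.4531
  white-flowered: (153 − 129.0625)² / 129.0625 = 4.4397
χ² = 3.4531 + 4.4397 = 7.8928 ≈ 7.893

7.893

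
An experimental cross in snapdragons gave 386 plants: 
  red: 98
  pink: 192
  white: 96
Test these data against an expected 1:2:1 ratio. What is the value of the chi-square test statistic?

0.031

Under the 1:2:1 hypothesis (Σ ratio = 4, N = 386):
  red: 386 × 1/4 = 96.5
  pink: 386 × 2/4 = 193
  white: 386 × 1/4 = 96.5
χ² = Σ (O − E)² / E
  red: (98 − 96.5)² / 96.5 = 0.0233
  pink: (192 − 193)² / 193 = 0.0052
  white: (96 − 96.5)² / 96.5 = 0.0026
χ² = 0.0233 + 0.0052 + 0.0026 = 0.0311 ≈ 0.031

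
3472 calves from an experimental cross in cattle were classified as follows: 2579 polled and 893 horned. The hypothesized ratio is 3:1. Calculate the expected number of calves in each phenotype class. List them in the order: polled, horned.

2604, 868

Total ratio parts = 4. Expected numbers out of 3472:
  polled: 3472 × 3/4 = 2604
  horned: 3472 × 1/4 = 868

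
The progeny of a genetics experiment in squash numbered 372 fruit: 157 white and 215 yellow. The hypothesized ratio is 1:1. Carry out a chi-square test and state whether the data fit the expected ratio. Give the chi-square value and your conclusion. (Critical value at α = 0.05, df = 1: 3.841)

9.043; not consistent

The 1:1 ratio has 2 parts, so with N = 372 the expected counts are:
  white: 372 × 1/2 = 186
  yellow: 372 × 1/2 = 186
χ² = Σ (O − E)² / E
  white: (157 − 186)² / 186 = 4.5215
  yellow: (215 − 186)² / 186 = 4.5215
χ² = 4.5215 + 4.5215 = 9.043
Degrees of freedom = 2 − 1 = 1; critical value at α = 0.05 is 3.841.
Since 9.043 > 3.841, we reject the null hypothesis — the data do not fit the 1:1 ratio.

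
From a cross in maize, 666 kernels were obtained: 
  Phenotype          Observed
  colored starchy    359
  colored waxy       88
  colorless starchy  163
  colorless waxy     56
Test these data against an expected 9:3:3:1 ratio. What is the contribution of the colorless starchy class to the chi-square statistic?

11.640

The 9:3:3:1 ratio has 16 parts, so with N = 666 the expected counts are:
  colored starchy: 666 × 9/16 = 374.625
  colored waxy: 666 × 3/16 = 124.875
  colorless starchy: 666 × 3/16 = 124.875
  colorless waxy: 666 × 1/16 = 41.625
Contribution of colorless starchy: (163 − 124.875)² / 124.875 = 11.6398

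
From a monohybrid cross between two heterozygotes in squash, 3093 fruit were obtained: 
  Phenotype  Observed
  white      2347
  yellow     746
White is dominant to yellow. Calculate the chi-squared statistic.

For a monohybrid cross between heterozygotes with complete dominance, the expected phenotypic ratio is 3:1.
Under the 3:1 hypothesis (Σ ratio = 4, N = 3093):
  white: 3093 × 3/4 = 2319.75
  yellow: 3093 × 1/4 = 773.25
χ² = Σ (O − E)² / E
  white: (2347 − 2319.75)² / 2319.75 = 0.3201
  yellow: (746 − 773.25)² / 773.25 = 0.9603
χ² = 0.3201 + 0.9603 = 1.2804 ≈ 1.280

1.280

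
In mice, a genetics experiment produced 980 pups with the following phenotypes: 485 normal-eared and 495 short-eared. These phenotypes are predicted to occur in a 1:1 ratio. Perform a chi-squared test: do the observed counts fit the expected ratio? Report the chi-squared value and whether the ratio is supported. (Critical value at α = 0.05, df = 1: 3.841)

Expected counts for N = 980 under a 1:1 ratio (total parts = 2):
  normal-eared: 980 × 1/2 = 490
  short-eared: 980 × 1/2 = 490
χ² = Σ (O − E)² / E
  normal-eared: (485 − 490)² / 490 = 0.0510
  short-eared: (495 − 490)² / 490 = 0.0510
χ² = 0.0510 + 0.0510 = 0.102
Degrees of freedom = 2 − 1 = 1; critical value at α = 0.05 is 3.841.
Since 0.102 < 3.841, we fail to reject the null hypothesis — the data are consistent with the 1:1 ratio.

0.102; consistent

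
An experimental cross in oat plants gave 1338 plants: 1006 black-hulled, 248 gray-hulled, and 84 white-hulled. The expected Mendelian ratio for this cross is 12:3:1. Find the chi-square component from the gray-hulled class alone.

0.033

Expected counts for N = 1338 under a 12:3:1 ratio (total parts = 16):
  black-hulled: 1338 × 12/16 = 1003.5
  gray-hulled: 1338 × 3/16 = 250.875
  white-hulled: 1338 × 1/16 = 83.625
Contribution of gray-hulled: (248 − 250.875)² / 250.875 = 0.0329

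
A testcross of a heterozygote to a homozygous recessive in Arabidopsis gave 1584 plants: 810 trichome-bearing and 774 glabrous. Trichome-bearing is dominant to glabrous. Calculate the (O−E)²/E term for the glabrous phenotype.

A testcross of a heterozygote (Aa × aa) gives a 1:1 phenotypic ratio.
Expected counts for N = 1584 under a 1:1 ratio (total parts = 2):
  trichome-bearing: 1584 × 1/2 = 792
  glabrous: 1584 × 1/2 = 792
Contribution of glabrous: (774 − 792)² / 792 = 0.4091

0.409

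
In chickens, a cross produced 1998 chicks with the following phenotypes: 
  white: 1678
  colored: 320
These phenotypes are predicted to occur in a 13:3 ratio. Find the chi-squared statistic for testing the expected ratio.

9.803

Under the 13:3 hypothesis (Σ ratio = 16, N = 1998):
  white: 1998 × 13/16 = 1623.375
  colored: 1998 × 3/16 = 374.625
χ² = Σ (O − E)² / E
  white: (1678 − 1623.375)² / 1623.375 = 1.8381
  colored: (320 − 374.625)² / 374.625 = 7.9650
χ² = 1.8381 + 7.9650 = 9.8031 ≈ 9.803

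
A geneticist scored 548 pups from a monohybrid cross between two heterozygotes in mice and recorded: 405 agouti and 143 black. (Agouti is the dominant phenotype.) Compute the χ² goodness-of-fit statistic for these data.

0.350

For a monohybrid cross between heterozygotes with complete dominance, the expected phenotypic ratio is 3:1.
Total ratio parts = 4. Expected numbers out of 548:
  agouti: 548 × 3/4 = 411
  black: 548 × 1/4 = 137
χ² = Σ (O − E)² / E
  agouti: (405 − 411)² / 411 = 0.0876
  black: (143 − 137)² / 137 = 0.2628
χ² = 0.0876 + 0.2628 = 0.3504 ≈ 0.350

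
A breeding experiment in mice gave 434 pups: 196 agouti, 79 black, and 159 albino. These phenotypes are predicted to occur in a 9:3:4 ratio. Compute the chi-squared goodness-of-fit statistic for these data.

33.061

Expected counts for N = 434 under a 9:3:4 ratio (total parts = 16):
  agouti: 434 × 9/16 = 244.125
  black: 434 × 3/16 = 81.375
  albino: 434 × 4/16 = 108.5
χ² = Σ (O − E)² / E
  agouti: (196 − 244.125)² / 244.125 = 9.4870
  black: (79 − 81.375)² / 81.375 = 0.0693
  albino: (159 − 108.5)² / 108.5 = 23.5046
χ² = 9.4870 + 0.0693 + 23.5046 = 33.0609 ≈ 33.061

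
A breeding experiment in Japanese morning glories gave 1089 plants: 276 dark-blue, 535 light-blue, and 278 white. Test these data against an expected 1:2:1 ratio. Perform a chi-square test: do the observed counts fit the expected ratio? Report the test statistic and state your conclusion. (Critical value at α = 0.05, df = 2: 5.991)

0.339; consistent

The 1:2:1 ratio has 4 parts, so with N = 1089 the expected counts are:
  dark-blue: 1089 × 1/4 = 272.25
  light-blue: 1089 × 2/4 = 544.5
  white: 1089 × 1/4 = 272.25
χ² = Σ (O − E)² / E
  dark-blue: (276 − 272.25)² / 272.25 = 0.0517
  light-blue: (535 − 544.5)² / 544.5 = 0.1657
  white: (278 − 272.25)² / 272.25 = 0.1214
χ² = 0.0517 + 0.1657 + 0.1214 = 0.3388 ≈ 0.339
Degrees of freedom = 3 − 1 = 2; critical value at α = 0.05 is 5.991.
Since 0.339 < 5.991, we fail to reject the null hypothesis — the data are consistent with the 1:2:1 ratio.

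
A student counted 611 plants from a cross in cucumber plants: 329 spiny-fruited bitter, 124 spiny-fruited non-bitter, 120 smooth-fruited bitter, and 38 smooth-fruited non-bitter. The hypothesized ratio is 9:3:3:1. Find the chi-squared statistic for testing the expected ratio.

1.664

Expected counts for N = 611 under a 9:3:3:1 ratio (total parts = 16):
  spiny-fruited bitter: 611 × 9/16 = 343.6875
  spiny-fruited non-bitter: 611 × 3/16 = 114.5625
  smooth-fruited bitter: 611 × 3/16 = 114.5625
  smooth-fruited non-bitter: 611 × 1/16 = 38.1875
χ² = Σ (O − E)² / E
  spiny-fruited bitter: (329 − 343.6875)² / 343.6875 = 0.6277
  spiny-fruited non-bitter: (124 − 114.5625)² / 114.5625 = 0.7774
  smooth-fruited bitter: (120 − 114.5625)² / 114.5625 = 0.2581
  smooth-fruited non-bitter: (38 − 38.1875)² / 38.1875 = 0.0009
χ² = 0.6277 + 0.7774 + 0.2581 + 0.0009 = 1.6641 ≈ 1.664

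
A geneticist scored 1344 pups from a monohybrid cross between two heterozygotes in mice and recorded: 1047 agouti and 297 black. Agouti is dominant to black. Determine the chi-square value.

For a monohybrid cross between heterozygotes with complete dominance, the expected phenotypic ratio is 3:1.
Total ratio parts = 4. Expected numbers out of 1344:
  agouti: 1344 × 3/4 = 1008
  black: 1344 × 1/4 = 336
χ² = Σ (O − E)² / E
  agouti: (1047 − 1008)² / 1008 = 1.5089
  black: (297 − 336)² / 336 = 4.5268
χ² = 1.5089 + 4.5268 = 6.0357 ≈ 6.036

6.036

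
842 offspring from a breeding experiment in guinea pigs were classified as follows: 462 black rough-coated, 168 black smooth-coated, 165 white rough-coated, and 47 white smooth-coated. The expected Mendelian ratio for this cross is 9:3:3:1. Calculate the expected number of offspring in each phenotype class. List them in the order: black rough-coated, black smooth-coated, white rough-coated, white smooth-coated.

Expected counts for N = 842 under a 9:3:3:1 ratio (total parts = 16):
  black rough-coated: 842 × 9/16 = 473.625
  black smooth-coated: 842 × 3/16 = 157.875
  white rough-coated: 842 × 3/16 = 157.875
  white smooth-coated: 842 × 1/16 = 52.625

473.625, 157.875, 157.875, 52.625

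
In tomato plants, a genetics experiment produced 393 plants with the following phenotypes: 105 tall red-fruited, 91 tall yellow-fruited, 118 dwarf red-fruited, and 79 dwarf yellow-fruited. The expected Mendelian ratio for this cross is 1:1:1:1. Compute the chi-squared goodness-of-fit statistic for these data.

The 1:1:1:1 ratio has 4 parts, so with N = 393 the expected counts are:
  tall red-fruited: 393 × 1/4 = 98.25
  tall yellow-fruited: 393 × 1/4 = 98.25
  dwarf red-fruited: 393 × 1/4 = 98.25
  dwarf yellow-fruited: 393 × 1/4 = 98.25
χ² = Σ (O − E)² / E
  tall red-fruited: (105 − 98.25)² / 98.25 = 0.4637
  tall yellow-fruited: (91 − 98.25)² / 98.25 = 0.5350
  dwarf red-fruited: (118 − 98.25)² / 98.25 = 3.9701
  dwarf yellow-fruited: (79 − 98.25)² / 98.25 = 3.7716
χ² = 0.4637 + 0.5350 + 3.9701 + 3.7716 = 8.7404 ≈ 8.740

8.740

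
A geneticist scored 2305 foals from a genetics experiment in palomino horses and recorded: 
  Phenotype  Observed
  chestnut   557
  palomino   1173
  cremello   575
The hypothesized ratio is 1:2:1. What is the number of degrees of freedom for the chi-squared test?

A goodness-of-fit test with 3 phenotype classes has df = 3 − 1 = 2.

2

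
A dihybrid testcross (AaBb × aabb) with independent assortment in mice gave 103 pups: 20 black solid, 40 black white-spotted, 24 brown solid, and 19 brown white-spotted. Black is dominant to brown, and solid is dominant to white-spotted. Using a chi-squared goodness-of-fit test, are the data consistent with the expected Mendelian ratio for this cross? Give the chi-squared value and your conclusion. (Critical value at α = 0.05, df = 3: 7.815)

A dihybrid testcross with independent assortment gives a 1:1:1:1 ratio.
Expected counts for N = 103 under a 1:1:1:1 ratio (total parts = 4):
  black solid: 103 × 1/4 = 25.75
  black white-spotted: 103 × 1/4 = 25.75
  brown solid: 103 × 1/4 = 25.75
  brown white-spotted: 103 × 1/4 = 25.75
χ² = Σ (O − E)² / E
  black solid: (20 − 25.75)² / 25.75 = 1.2840
  black white-spotted: (40 − 25.75)² / 25.75 = 7.8859
  brown solid: (24 − 25.75)² / 25.75 = 0.1189
  brown white-spotted: (19 − 25.75)² / 25.75 = 1.7694
χ² = 1.2840 + 7.8859 + 0.1189 + 1.7694 = 11.0582 ≈ 11.058
Degrees of freedom = 4 − 1 = 3; critical value at α = 0.05 is 7.815.
Since 11.058 > 7.815, we reject the null hypothesis — the data do not fit the 1:1:1:1 ratio.

11.058; not consistent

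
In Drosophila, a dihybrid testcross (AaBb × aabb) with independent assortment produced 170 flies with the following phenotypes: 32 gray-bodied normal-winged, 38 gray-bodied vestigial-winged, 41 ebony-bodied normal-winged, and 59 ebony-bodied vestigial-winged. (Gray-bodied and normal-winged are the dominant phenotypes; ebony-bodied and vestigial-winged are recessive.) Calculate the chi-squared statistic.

A dihybrid testcross with independent assortment gives a 1:1:1:1 ratio.
Under the 1:1:1:1 hypothesis (Σ ratio = 4, N = 170):
  gray-bodied normal-winged: 170 × 1/4 = 42.5
  gray-bodied vestigial-winged: 170 × 1/4 = 42.5
  ebony-bodied normal-winged: 170 × 1/4 = 42.5
  ebony-bodied vestigial-winged: 170 × 1/4 = 42.5
χ² = Σ (O − E)² / E
  gray-bodied normal-winged: (32 − 42.5)² / 42.5 = 2.5941
  gray-bodied vestigial-winged: (38 − 42.5)² / 42.5 = 0.4765
  ebony-bodied normal-winged: (41 − 42.5)² / 42.5 = 0.0529
  ebony-bodied vestigial-winged: (59 − 42.5)² / 42.5 = 6.4059
χ² = 2.5941 + 0.4765 + 0.0529 + 6.4059 = 9.5294 ≈ 9.529

9.529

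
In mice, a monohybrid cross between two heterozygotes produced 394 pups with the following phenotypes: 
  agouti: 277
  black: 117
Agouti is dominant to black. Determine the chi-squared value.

For a monohybrid cross between heterozygotes with complete dominance, the expected phenotypic ratio is 3:1.
The 3:1 ratio has 4 parts, so with N = 394 the expected counts are:
  agouti: 394 × 3/4 = 295.5
  black: 394 × 1/4 = 98.5
χ² = Σ (O − E)² / E
  agouti: (277 − 295.5)² / 295.5 = 1.1582
  black: (117 − 98.5)² / 98.5 = 3.4746
χ² = 1.1582 + 3.4746 = 4.6328 ≈ 4.633

4.633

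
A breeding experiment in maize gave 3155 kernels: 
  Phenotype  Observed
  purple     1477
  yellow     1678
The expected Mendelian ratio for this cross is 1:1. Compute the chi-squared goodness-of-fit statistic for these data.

12.805

The 1:1 ratio has 2 parts, so with N = 3155 the expected counts are:
  purple: 3155 × 1/2 = 1577.5
  yellow: 3155 × 1/2 = 1577.5
χ² = Σ (O − E)² / E
  purple: (1477 − 1577.5)² / 1577.5 = 6.4027
  yellow: (1678 − 1577.5)² / 1577.5 = 6.4027
χ² = 6.4027 + 6.4027 = 12.8054 ≈ 12.805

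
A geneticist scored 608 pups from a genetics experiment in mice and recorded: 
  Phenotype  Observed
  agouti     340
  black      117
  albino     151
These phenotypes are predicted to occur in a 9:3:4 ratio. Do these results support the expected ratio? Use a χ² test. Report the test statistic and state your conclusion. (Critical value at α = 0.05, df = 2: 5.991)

0.097; consistent

Expected counts for N = 608 under a 9:3:4 ratio (total parts = 16):
  agouti: 608 × 9/16 = 342
  black: 608 × 3/16 = 114
  albino: 608 × 4/16 = 152
χ² = Σ (O − E)² / E
  agouti: (340 − 342)² / 342 = 0.0117
  black: (117 − 114)² / 114 = 0.0789
  albino: (151 − 152)² / 152 = 0.0066
χ² = 0.0117 + 0.0789 + 0.0066 = 0.0972 ≈ 0.097
Degrees of freedom = 3 − 1 = 2; critical value at α = 0.05 is 5.991.
Since 0.097 < 5.991, we fail to reject the null hypothesis — the data are consistent with the 9:3:4 ratio.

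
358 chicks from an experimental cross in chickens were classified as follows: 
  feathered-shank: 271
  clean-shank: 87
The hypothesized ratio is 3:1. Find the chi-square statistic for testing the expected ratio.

0.093

Total ratio parts = 4. Expected numbers out of 358:
  feathered-shank: 358 × 3/4 = 268.5
  clean-shank: 358 × 1/4 = 89.5
χ² = Σ (O − E)² / E
  feathered-shank: (271 − 268.5)² / 268.5 = 0.0233
  clean-shank: (87 − 89.5)² / 89.5 = 0.0698
χ² = 0.0233 + 0.0698 = 0.0931 ≈ 0.093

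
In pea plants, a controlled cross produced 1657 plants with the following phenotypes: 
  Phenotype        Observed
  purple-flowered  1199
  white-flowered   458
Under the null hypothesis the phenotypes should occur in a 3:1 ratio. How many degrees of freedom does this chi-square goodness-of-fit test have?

A goodness-of-fit test with 2 phenotype classes has df = 2 − 1 = 1.

1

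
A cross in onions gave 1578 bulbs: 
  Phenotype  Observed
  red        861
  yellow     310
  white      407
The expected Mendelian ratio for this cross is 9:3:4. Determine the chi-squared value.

1.869

Under the 9:3:4 hypothesis (Σ ratio = 16, N = 1578):
  red: 1578 × 9/16 = 887.625
  yellow: 1578 × 3/16 = 295.875
  white: 1578 × 4/16 = 394.5
χ² = Σ (O − E)² / E
  red: (861 − 887.625)² / 887.625 = 0.7986
  yellow: (310 − 295.875)² / 295.875 = 0.6743
  white: (407 − 394.5)² / 394.5 = 0.3961
χ² = 0.7986 + 0.6743 + 0.3961 = 1.869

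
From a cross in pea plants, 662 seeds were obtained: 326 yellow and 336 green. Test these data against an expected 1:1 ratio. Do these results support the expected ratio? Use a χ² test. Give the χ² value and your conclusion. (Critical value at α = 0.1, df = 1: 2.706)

Total ratio parts = 2. Expected numbers out of 662:
  yellow: 662 × 1/2 = 331
  green: 662 × 1/2 = 331
χ² = Σ (O − E)² / E
  yellow: (326 − 331)² / 331 = 0.0755
  green: (336 − 331)² / 331 = 0.0755
χ² = 0.0755 + 0.0755 = 0.151
Degrees of freedom = 2 − 1 = 1; critical value at α = 0.1 is 2.706.
Since 0.151 < 2.706, we fail to reject the null hypothesis — the data are consistent with the 1:1 ratio.

0.151; consistent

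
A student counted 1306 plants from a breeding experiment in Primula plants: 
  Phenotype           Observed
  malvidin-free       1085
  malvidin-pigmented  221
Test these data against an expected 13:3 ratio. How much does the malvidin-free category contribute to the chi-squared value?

0.537

Expected counts for N = 1306 under a 13:3 ratio (total parts = 16):
  malvidin-free: 1306 × 13/16 = 1061.125
  malvidin-pigmented: 1306 × 3/16 = 244.875
Contribution of malvidin-free: (1085 − 1061.125)² / 1061.125 = 0.5372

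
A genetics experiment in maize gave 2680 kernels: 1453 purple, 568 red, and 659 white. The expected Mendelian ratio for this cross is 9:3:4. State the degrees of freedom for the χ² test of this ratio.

2

A goodness-of-fit test with 3 phenotype classes has df = 3 − 1 = 2.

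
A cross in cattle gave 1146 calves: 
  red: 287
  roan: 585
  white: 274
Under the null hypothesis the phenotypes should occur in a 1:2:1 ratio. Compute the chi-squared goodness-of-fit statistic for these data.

0.798

The 1:2:1 ratio has 4 parts, so with N = 1146 the expected counts are:
  red: 1146 × 1/4 = 286.5
  roan: 1146 × 2/4 = 573
  white: 1146 × 1/4 = 286.5
χ² = Σ (O − E)² / E
  red: (287 − 286.5)² / 286.5 = 0.0009
  roan: (585 − 573)² / 573 = 0.2513
  white: (274 − 286.5)² / 286.5 = 0.5454
χ² = 0.0009 + 0.2513 + 0.5454 = 0.7976 ≈ 0.798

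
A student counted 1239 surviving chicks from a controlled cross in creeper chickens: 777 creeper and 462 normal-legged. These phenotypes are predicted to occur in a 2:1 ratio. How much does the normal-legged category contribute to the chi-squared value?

Total ratio parts = 3. Expected numbers out of 1239:
  creeper: 1239 × 2/3 = 826
  normal-legged: 1239 × 1/3 = 413
Contribution of normal-legged: (462 − 413)² / 413 = 5.8136

5.814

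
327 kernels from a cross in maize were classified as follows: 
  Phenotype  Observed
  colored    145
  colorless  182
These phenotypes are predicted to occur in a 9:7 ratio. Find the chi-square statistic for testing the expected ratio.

18.840

Under the 9:7 hypothesis (Σ ratio = 16, N = 327):
  colored: 327 × 9/16 = 183.9375
  colorless: 327 × 7/16 = 143.0625
χ² = Σ (O − E)² / E
  colored: (145 − 183.9375)² / 183.9375 = 8.2426
  colorless: (182 − 143.0625)² / 143.0625 = 10.5977
χ² = 8.2426 + 10.5977 = 18.8403 ≈ 18.840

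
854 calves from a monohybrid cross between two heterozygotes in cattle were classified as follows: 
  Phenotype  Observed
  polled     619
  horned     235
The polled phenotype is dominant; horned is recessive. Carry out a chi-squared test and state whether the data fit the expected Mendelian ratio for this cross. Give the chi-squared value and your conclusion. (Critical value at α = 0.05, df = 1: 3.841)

For a monohybrid cross between heterozygotes with complete dominance, the expected phenotypic ratio is 3:1.
Expected counts for N = 854 under a 3:1 ratio (total parts = 4):
  polled: 854 × 3/4 = 640.5
  horned: 854 × 1/4 = 213.5
χ² = Σ (O − E)² / E
  polled: (619 − 640.5)² / 640.5 = 0.7217
  horned: (235 − 213.5)² / 213.5 = 2.1651
χ² = 0.7217 + 2.1651 = 2.8868 ≈ 2.887
Degrees of freedom = 2 − 1 = 1; critical value at α = 0.05 is 3.841.
Since 2.887 < 3.841, we fail to reject the null hypothesis — the data are consistent with the 3:1 ratio.

2.887; consistent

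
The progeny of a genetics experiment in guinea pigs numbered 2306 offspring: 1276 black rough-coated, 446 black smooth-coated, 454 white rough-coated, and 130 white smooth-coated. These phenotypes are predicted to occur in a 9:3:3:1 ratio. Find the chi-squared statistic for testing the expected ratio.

3.239

Expected counts for N = 2306 under a 9:3:3:1 ratio (total parts = 16):
  black rough-coated: 2306 × 9/16 = 1297.125
  black smooth-coated: 2306 × 3/16 = 432.375
  white rough-coated: 2306 × 3/16 = 432.375
  white smooth-coated: 2306 × 1/16 = 144.125
χ² = Σ (O − E)² / E
  black rough-coated: (1276 − 1297.125)² / 1297.125 = 0.3440
  black smooth-coated: (446 − 432.375)² / 432.375 = 0.4294
  white rough-coated: (454 − 432.375)² / 432.375 = 1.0816
  white smooth-coated: (130 − 144.125)² / 144.125 = 1.3843
χ² = 0.3440 + 0.4294 + 1.0816 + 1.3843 = 3.2393 ≈ 3.239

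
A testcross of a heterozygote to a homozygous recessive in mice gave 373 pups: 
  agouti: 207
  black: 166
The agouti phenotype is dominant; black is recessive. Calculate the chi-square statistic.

A testcross of a heterozygote (Aa × aa) gives a 1:1 phenotypic ratio.
Expected counts for N = 373 under a 1:1 ratio (total parts = 2):
  agouti: 373 × 1/2 = 186.5
  black: 373 × 1/2 = 186.5
χ² = Σ (O − E)² / E
  agouti: (207 − 186.5)² / 186.5 = 2.2534
  black: (166 − 186.5)² / 186.5 = 2.2534
χ² = 2.2534 + 2.2534 = 4.5068 ≈ 4.507

4.507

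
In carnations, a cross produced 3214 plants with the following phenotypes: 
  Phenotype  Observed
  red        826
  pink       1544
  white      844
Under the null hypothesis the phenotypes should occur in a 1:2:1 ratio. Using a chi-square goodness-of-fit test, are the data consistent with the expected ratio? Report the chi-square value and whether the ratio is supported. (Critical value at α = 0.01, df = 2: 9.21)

5.141; consistent

Total ratio parts = 4. Expected numbers out of 3214:
  red: 3214 × 1/4 = 803.5
  pink: 3214 × 2/4 = 1607
  white: 3214 × 1/4 = 803.5
χ² = Σ (O − E)² / E
  red: (826 − 803.5)² / 803.5 = 0.6301
  pink: (1544 − 1607)² / 1607 = 2.4698
  white: (844 − 803.5)² / 803.5 = 2.0414
χ² = 0.6301 + 2.4698 + 2.0414 = 5.1413 ≈ 5.141
Degrees of freedom = 3 − 1 = 2; critical value at α = 0.01 is 9.21.
Since 5.141 < 9.21, we fail to reject the null hypothesis — the data are consistent with the 1:2:1 ratio.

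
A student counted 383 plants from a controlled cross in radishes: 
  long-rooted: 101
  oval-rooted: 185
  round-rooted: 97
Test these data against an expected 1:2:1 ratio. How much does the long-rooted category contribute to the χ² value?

0.288

Under the 1:2:1 hypothesis (Σ ratio = 4, N = 383):
  long-rooted: 383 × 1/4 = 95.75
  oval-rooted: 383 × 2/4 = 191.5
  round-rooted: 383 × 1/4 = 95.75
Contribution of long-rooted: (101 − 95.75)² / 95.75 = 0.2879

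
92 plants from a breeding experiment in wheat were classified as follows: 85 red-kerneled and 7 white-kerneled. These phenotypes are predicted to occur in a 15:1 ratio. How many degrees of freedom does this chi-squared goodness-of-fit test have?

1

A goodness-of-fit test with 2 phenotype classes has df = 2 − 1 = 1.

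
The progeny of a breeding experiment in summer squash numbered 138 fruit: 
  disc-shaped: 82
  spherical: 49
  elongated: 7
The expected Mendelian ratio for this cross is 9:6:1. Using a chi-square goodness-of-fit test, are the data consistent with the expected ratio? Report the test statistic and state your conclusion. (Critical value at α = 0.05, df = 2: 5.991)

Total ratio parts = 16. Expected numbers out of 138:
  disc-shaped: 138 × 9/16 = 77.625
  spherical: 138 × 6/16 = 51.75
  elongated: 138 × 1/16 = 8.625
χ² = Σ (O − E)² / E
  disc-shaped: (82 − 77.625)² / 77.625 = 0.2466
  spherical: (49 − 51.75)² / 51.75 = 0.1461
  elongated: (7 − 8.625)² / 8.625 = 0.3062
χ² = 0.2466 + 0.1461 + 0.3062 = 0.6989 ≈ 0.699
Degrees of freedom = 3 − 1 = 2; critical value at α = 0.05 is 5.991.
Since 0.699 < 5.991, we fail to reject the null hypothesis — the data are consistent with the 9:6:1 ratio.

0.699; consistent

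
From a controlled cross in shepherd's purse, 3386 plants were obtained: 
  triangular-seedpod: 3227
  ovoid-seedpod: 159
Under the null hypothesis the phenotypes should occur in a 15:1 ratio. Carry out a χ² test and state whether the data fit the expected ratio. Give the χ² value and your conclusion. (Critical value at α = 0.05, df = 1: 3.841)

13.959; not consistent

Under the 15:1 hypothesis (Σ ratio = 16, N = 3386):
  triangular-seedpod: 3386 × 15/16 = 3174.375
  ovoid-seedpod: 3386 × 1/16 = 211.625
χ² = Σ (O − E)² / E
  triangular-seedpod: (3227 − 3174.375)² / 3174.375 = 0.8724
  ovoid-seedpod: (159 − 211.625)² / 211.625 = 13.0863
χ² = 0.8724 + 13.0863 = 13.9587 ≈ 13.959
Degrees of freedom = 2 − 1 = 1; critical value at α = 0.05 is 3.841.
Since 13.959 > 3.841, we reject the null hypothesis — the data do not fit the 15:1 ratio.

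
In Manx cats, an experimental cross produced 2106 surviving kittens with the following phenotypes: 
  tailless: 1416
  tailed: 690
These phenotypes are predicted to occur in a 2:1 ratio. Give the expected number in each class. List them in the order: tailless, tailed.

Expected counts for N = 2106 under a 2:1 ratio (total parts = 3):
  tailless: 2106 × 2/3 = 1404
  tailed: 2106 × 1/3 = 702

1404, 702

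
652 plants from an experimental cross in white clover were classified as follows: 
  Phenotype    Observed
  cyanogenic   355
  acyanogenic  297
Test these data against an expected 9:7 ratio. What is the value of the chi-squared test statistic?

Total ratio parts = 16. Expected numbers out of 652:
  cyanogenic: 652 × 9/16 = 366.75
  acyanogenic: 652 × 7/16 = 285.25
χ² = Σ (O − E)² / E
  cyanogenic: (355 − 366.75)² / 366.75 = 0.3764
  acyanogenic: (297 − 285.25)² / 285.25 = 0.4840
χ² = 0.3764 + 0.4840 = 0.8604 ≈ 0.860

0.860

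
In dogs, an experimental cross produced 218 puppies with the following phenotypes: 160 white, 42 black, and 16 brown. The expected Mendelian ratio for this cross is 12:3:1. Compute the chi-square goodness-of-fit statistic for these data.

Total ratio parts = 16. Expected numbers out of 218:
  white: 218 × 12/16 = 163.5
  black: 218 × 3/16 = 40.875
  brown: 218 × 1/16 = 13.625
χ² = Σ (O − E)² / E
  white: (160 − 163.5)² / 163.5 = 0.0749
  black: (42 − 40.875)² / 40.875 = 0.0310
  brown: (16 − 13.625)² / 13.625 = 0.4140
χ² = 0.0749 + 0.0310 + 0.4140 = 0.5199 ≈ 0.520

0.520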